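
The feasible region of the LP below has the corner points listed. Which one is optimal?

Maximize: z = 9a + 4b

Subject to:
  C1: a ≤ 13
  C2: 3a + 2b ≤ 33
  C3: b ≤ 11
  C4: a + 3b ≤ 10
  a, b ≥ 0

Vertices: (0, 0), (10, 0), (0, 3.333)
Evaluating z = 9a + 4b at each vertex:
  (0, 0): z = 0
  (10, 0): z = 90
  (0, 3.333): z = 13.33

The largest value is z = 90, attained at (10, 0).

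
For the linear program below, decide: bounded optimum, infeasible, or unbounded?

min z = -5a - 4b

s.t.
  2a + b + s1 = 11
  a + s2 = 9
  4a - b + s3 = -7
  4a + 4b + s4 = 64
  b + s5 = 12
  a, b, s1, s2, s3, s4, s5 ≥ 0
The point (0, 11) satisfies every constraint, so the LP is feasible; the constraints give a ≤ 9 and b ≤ 12, which with a, b ≥ 0 keep the feasible region inside a bounded box. A feasible, bounded LP attains a finite optimum at a vertex.

Evaluating z = -5a - 4b at each vertex:
  (0, 7): z = -28
  (0.6667, 9.667): z = -42
  (0, 11): z = -44

Bounded optimum: z* = -44 at (0, 11).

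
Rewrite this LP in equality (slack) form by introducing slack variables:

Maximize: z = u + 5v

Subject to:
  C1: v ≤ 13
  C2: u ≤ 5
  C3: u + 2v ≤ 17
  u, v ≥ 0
max z = u + 5v

s.t.
  v + s1 = 13
  u + s2 = 5
  u + 2v + s3 = 17
  u, v, s1, s2, s3 ≥ 0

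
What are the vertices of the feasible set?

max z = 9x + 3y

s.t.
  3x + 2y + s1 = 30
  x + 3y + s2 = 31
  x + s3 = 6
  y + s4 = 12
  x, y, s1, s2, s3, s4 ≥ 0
Each vertex is the intersection of two constraint boundaries that also satisfies all remaining constraints:
  x = 0 and y = 0 → (0, 0)
  x = 6 and y = 0 → (6, 0)
  3x + 2y = 30 and x = 6 → (6, 6)
  3x + 2y = 30 and x + 3y = 31 → (4, 9)
  x + 3y = 31 and x = 0 → (0, 10.33)

Vertices: (0, 0), (6, 0), (6, 6), (4, 9), (0, 10.33)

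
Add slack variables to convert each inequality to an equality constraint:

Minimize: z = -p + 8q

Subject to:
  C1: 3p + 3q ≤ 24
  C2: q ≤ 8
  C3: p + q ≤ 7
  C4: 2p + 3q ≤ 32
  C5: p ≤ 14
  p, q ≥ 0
min z = -p + 8q

s.t.
  3p + 3q + s1 = 24
  q + s2 = 8
  p + q + s3 = 7
  2p + 3q + s4 = 32
  p + s5 = 14
  p, q, s1, s2, s3, s4, s5 ≥ 0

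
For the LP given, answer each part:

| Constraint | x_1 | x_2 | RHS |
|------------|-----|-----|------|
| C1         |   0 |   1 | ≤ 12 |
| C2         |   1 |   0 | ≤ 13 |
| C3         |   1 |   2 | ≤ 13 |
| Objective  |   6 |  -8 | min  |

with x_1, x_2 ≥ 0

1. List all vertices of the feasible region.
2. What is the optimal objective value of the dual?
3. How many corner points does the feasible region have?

1. (0, 0), (13, 0), (0, 6.5)
2. -52 (by strong duality, equal to the primal optimum)
3. 3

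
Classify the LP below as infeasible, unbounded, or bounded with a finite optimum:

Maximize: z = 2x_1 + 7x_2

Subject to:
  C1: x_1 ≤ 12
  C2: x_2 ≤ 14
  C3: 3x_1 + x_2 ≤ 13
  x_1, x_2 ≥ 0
The point (0, 13) satisfies every constraint, so the LP is feasible; the constraints give x_1 ≤ 12 and x_2 ≤ 14, which with x_1, x_2 ≥ 0 keep the feasible region inside a bounded box. A feasible, bounded LP attains a finite optimum at a vertex.

Evaluating z = 2x_1 + 7x_2 at each vertex:
  (0, 0): z = 0
  (4.333, 0): z = 8.667
  (0, 13): z = 91

Feasible with finite optimum z* = 91 at (0, 13).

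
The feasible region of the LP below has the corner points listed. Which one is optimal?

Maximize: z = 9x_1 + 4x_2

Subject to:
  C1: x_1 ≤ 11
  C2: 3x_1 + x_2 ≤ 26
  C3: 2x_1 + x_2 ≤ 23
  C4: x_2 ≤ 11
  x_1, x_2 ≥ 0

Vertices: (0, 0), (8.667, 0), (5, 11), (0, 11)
Evaluating z = 9x_1 + 4x_2 at each vertex:
  (0, 0): z = 0
  (8.667, 0): z = 78
  (5, 11): z = 89
  (0, 11): z = 44

The largest value is z = 89, attained at (5, 11).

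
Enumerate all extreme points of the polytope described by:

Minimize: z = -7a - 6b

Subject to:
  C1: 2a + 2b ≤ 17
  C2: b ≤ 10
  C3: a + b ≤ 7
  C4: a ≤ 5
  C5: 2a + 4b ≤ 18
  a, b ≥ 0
Each vertex is the intersection of two constraint boundaries that also satisfies all remaining constraints:
  a = 0 and b = 0 → (0, 0)
  a = 5 and b = 0 → (5, 0)
  a + b = 7 and a = 5 → (5, 2)
  2a + 4b = 18 and a = 0 → (0, 4.5)

Vertices: (0, 0), (5, 0), (5, 2), (0, 4.5)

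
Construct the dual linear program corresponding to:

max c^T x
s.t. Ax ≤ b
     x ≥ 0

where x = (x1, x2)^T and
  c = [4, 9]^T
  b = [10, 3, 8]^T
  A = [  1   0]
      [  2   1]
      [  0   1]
Minimize: z = 10y1 + 3y2 + 8y3

Subject to:
  C1: -y1 - 2y2 ≤ -4
  C2: -y2 - y3 ≤ -9
  y1, y2, y3 ≥ 0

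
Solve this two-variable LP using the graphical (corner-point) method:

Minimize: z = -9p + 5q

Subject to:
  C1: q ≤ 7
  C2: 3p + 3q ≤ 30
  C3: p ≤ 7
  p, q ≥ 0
p = 7, q = 0, z = -63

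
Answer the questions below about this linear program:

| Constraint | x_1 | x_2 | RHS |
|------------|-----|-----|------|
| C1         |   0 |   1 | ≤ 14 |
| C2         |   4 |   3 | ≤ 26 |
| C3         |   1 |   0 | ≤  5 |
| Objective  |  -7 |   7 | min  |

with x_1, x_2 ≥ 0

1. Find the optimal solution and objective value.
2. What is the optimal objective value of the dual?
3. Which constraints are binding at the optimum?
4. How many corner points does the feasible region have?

1. x_1 = 5, x_2 = 0, z = -35
2. -35 (by strong duality, equal to the primal optimum)
3. C3, x_2 ≥ 0
4. 4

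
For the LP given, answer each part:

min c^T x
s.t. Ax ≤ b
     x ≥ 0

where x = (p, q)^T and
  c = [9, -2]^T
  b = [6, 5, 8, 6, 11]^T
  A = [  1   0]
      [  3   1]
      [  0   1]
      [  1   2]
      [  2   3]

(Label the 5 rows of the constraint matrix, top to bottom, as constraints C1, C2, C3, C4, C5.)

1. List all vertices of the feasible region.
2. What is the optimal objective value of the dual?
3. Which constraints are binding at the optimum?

1. (0, 0), (1.667, 0), (0.8, 2.6), (0, 3)
2. -6 (by strong duality, equal to the primal optimum)
3. C4, p ≥ 0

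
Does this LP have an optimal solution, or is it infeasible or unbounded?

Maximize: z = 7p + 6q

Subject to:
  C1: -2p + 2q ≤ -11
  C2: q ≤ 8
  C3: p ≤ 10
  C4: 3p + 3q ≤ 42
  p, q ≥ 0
The point (10, 4) satisfies every constraint, so the LP is feasible; the constraints give p ≤ 10 and q ≤ 8, which with p, q ≥ 0 keep the feasible region inside a bounded box. A feasible, bounded LP attains a finite optimum at a vertex.

Evaluating z = 7p + 6q at each vertex:
  (5.5, 0): z = 38.5
  (10, 0): z = 70
  (10, 4): z = 94
  (9.75, 4.25): z = 93.75

The LP has an optimal solution: (10, 4) with z = 94.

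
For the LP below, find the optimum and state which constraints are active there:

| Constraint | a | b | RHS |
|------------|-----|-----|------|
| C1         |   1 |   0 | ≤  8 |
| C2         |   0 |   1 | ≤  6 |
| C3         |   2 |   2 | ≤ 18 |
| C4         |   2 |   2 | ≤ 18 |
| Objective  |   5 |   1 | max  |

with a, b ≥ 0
Optimal: a = 8, b = 1
Slack at optimum:
  C1: slack = 0 (binding)
  C2: slack = 5
  C3: slack = 0 (binding)
  C4: slack = 0 (binding)
  a ≥ 0: a = 8
  b ≥ 0: b = 1
Binding constraints: C1, C3, C4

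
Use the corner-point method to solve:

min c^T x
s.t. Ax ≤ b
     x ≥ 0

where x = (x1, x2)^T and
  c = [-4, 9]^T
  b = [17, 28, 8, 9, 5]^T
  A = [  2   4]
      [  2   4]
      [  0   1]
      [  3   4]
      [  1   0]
x1 = 3, x2 = 0, z = -12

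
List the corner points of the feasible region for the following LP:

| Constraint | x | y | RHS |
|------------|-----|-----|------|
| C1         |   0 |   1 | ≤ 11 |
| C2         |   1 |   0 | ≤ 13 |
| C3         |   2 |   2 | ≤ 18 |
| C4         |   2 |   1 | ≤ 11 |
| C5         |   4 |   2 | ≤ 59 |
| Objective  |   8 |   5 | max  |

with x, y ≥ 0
Each vertex is the intersection of two constraint boundaries that also satisfies all remaining constraints:
  x = 0 and y = 0 → (0, 0)
  2x + y = 11 and y = 0 → (5.5, 0)
  2x + 2y = 18 and 2x + y = 11 → (2, 7)
  2x + 2y = 18 and x = 0 → (0, 9)

Vertices: (0, 0), (5.5, 0), (2, 7), (0, 9)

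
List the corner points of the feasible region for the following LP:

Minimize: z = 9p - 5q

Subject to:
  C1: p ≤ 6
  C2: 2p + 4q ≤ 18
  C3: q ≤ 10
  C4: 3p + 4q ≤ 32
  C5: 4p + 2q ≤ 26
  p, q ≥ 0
Each vertex is the intersection of two constraint boundaries that also satisfies all remaining constraints:
  p = 0 and q = 0 → (0, 0)
  p = 6 and q = 0 → (6, 0)
  p = 6 and 4p + 2q = 26 → (6, 1)
  2p + 4q = 18 and 4p + 2q = 26 → (5.667, 1.667)
  2p + 4q = 18 and p = 0 → (0, 4.5)

Vertices: (0, 0), (6, 0), (6, 1), (5.667, 1.667), (0, 4.5)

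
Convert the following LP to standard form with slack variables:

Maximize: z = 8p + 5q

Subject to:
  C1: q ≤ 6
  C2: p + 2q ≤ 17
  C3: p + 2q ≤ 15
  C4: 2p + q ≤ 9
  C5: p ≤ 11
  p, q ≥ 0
max z = 8p + 5q

s.t.
  q + s1 = 6
  p + 2q + s2 = 17
  p + 2q + s3 = 15
  2p + q + s4 = 9
  p + s5 = 11
  p, q, s1, s2, s3, s4, s5 ≥ 0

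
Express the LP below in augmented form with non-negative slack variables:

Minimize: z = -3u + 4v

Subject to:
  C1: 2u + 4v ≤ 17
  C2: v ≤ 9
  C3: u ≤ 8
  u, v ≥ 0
min z = -3u + 4v

s.t.
  2u + 4v + s1 = 17
  v + s2 = 9
  u + s3 = 8
  u, v, s1, s2, s3 ≥ 0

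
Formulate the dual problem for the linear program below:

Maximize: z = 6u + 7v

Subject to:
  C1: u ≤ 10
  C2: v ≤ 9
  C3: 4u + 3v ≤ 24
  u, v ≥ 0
Minimize: z = 10y1 + 9y2 + 24y3

Subject to:
  C1: -y1 - 4y3 ≤ -6
  C2: -y2 - 3y3 ≤ -7
  y1, y2, y3 ≥ 0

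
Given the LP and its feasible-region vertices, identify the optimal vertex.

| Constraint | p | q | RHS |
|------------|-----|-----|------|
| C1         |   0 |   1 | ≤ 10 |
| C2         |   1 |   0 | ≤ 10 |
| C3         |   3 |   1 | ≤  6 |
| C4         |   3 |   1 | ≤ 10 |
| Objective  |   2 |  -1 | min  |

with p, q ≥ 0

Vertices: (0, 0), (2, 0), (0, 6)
(0, 6) with z = -6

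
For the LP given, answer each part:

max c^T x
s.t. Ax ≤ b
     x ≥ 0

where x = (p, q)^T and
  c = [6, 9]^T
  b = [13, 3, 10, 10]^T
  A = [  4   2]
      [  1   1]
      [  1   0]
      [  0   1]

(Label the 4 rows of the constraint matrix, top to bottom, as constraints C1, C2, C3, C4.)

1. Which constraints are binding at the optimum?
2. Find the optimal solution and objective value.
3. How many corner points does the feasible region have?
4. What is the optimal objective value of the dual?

1. C2, p ≥ 0
2. p = 0, q = 3, z = 27
3. 3
4. 27 (by strong duality, equal to the primal optimum)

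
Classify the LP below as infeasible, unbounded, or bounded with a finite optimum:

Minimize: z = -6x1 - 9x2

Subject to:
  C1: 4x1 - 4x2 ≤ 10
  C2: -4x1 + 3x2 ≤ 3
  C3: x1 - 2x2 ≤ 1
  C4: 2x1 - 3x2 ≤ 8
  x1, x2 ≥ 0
Feasible point: (0, 0) satisfies every constraint, so the LP is feasible.
Direction d = (1, 1): for each constraint row a, a·d ≤ 0 —
  (4)(1) + (-4)(1) = 0 ≤ 0
  (-4)(1) + (3)(1) = -1 ≤ 0
  (1)(1) + (-2)(1) = -1 ≤ 0
  (2)(1) + (-3)(1) = -1 ≤ 0
and d ≥ 0, so (0, 0) + t·d stays feasible for every t ≥ 0. Along this ray z = -6x1 - 9x2 changes by -15 per unit t, so z → −∞.

The LP is unbounded; z can be made arbitrarily small.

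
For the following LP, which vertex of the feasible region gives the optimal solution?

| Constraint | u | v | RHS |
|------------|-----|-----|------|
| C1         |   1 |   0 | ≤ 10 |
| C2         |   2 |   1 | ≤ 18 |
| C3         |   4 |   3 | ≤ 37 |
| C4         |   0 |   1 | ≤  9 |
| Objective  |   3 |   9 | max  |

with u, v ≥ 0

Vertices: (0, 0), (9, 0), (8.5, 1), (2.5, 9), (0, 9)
(2.5, 9) with z = 88.5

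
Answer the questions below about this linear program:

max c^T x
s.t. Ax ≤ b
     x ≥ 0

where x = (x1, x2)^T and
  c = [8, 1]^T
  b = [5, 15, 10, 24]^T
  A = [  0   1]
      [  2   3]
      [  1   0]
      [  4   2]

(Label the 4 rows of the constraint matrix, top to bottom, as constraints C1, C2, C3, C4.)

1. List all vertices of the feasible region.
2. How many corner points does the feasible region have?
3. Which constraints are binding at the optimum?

1. (0, 0), (6, 0), (5.25, 1.5), (0, 5)
2. 4
3. C4, x2 ≥ 0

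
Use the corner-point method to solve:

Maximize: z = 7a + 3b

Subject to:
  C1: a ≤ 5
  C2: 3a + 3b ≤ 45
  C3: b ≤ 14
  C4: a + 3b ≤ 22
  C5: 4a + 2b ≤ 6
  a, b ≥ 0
Each vertex is the intersection of two constraint boundaries that also satisfies all remaining constraints:
  a = 0 and b = 0 → (0, 0)
  4a + 2b = 6 and b = 0 → (1.5, 0)
  4a + 2b = 6 and a = 0 → (0, 3)

Evaluating z = 7a + 3b at each vertex:
  (0, 0): z = 0
  (1.5, 0): z = 10.5
  (0, 3): z = 9

The maximum is at (1.5, 0) with z = 10.5.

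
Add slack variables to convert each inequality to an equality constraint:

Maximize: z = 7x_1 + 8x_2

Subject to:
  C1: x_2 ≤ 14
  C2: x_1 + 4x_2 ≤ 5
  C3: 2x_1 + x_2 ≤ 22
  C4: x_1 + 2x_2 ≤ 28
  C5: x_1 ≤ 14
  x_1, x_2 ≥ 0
max z = 7x_1 + 8x_2

s.t.
  x_2 + s1 = 14
  x_1 + 4x_2 + s2 = 5
  2x_1 + x_2 + s3 = 22
  x_1 + 2x_2 + s4 = 28
  x_1 + s5 = 14
  x_1, x_2, s1, s2, s3, s4, s5 ≥ 0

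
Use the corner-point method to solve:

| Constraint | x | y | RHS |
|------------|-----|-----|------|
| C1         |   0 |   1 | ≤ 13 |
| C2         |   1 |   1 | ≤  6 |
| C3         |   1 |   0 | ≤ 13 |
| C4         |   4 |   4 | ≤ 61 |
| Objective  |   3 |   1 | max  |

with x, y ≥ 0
x = 6, y = 0, z = 18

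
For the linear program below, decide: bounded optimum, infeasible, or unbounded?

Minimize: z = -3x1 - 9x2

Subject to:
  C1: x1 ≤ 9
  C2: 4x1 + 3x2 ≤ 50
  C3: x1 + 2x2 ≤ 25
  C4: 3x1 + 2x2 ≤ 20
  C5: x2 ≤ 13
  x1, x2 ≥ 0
The point (0, 10) satisfies every constraint, so the LP is feasible; the constraints give x1 ≤ 9 and x2 ≤ 13, which with x1, x2 ≥ 0 keep the feasible region inside a bounded box. A feasible, bounded LP attains a finite optimum at a vertex.

Evaluating z = -3x1 - 9x2 at each vertex:
  (0, 0): z = 0
  (6.667, 0): z = -20
  (0, 10): z = -90

Bounded optimum: z* = -90 at (0, 10).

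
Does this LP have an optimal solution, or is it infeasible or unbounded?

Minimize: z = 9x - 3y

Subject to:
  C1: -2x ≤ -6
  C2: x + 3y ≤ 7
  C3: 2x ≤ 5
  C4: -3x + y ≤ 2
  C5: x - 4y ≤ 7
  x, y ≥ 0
C3 requires 2x ≤ 5, while C1 (-2x ≤ -6) is equivalent to 2x ≥ 6. Together they would need 6 ≤ 2x ≤ 5, which is impossible since 6 > 5. No point satisfies all constraints.

Infeasible — the constraint set is empty.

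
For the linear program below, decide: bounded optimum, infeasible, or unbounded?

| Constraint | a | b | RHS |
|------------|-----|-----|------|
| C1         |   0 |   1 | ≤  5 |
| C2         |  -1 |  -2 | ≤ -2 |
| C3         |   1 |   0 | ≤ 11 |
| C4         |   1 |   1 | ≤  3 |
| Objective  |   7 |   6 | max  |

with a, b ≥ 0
The point (3, 0) satisfies every constraint, so the LP is feasible; the constraints give a ≤ 11 and b ≤ 5, which with a, b ≥ 0 keep the feasible region inside a bounded box. A feasible, bounded LP attains a finite optimum at a vertex.

The LP has an optimal solution: (3, 0) with z = 21.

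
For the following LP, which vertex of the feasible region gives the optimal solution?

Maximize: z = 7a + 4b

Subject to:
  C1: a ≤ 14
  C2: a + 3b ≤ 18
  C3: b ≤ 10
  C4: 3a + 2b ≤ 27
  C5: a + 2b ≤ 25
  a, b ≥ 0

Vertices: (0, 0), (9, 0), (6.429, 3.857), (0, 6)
Evaluating z = 7a + 4b at each vertex:
  (0, 0): z = 0
  (9, 0): z = 63
  (6.429, 3.857): z = 60.43
  (0, 6): z = 24

The largest value is z = 63, attained at (9, 0).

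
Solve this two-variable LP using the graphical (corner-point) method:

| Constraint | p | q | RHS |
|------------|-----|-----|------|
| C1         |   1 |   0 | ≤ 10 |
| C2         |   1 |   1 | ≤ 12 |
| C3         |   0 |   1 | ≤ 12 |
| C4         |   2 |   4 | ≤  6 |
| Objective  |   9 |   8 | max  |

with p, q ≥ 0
p = 3, q = 0, z = 27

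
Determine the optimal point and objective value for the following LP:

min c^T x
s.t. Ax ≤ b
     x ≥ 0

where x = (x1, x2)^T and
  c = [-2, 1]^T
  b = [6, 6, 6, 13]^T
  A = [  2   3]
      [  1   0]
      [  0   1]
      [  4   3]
Each vertex is the intersection of two constraint boundaries that also satisfies all remaining constraints:
  x1 = 0 and x2 = 0 → (0, 0)
  2x1 + 3x2 = 6 and x2 = 0 → (3, 0)
  2x1 + 3x2 = 6 and x1 = 0 → (0, 2)

Evaluating z = -2x1 + x2 at each vertex:
  (0, 0): z = 0
  (3, 0): z = -6
  (0, 2): z = 2

The minimum is at (3, 0) with z = -6.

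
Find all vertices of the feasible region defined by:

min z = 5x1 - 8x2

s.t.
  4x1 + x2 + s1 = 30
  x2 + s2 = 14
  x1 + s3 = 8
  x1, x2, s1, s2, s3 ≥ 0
Each vertex is the intersection of two constraint boundaries that also satisfies all remaining constraints:
  x1 = 0 and x2 = 0 → (0, 0)
  4x1 + x2 = 30 and x2 = 0 → (7.5, 0)
  4x1 + x2 = 30 and x2 = 14 → (4, 14)
  x2 = 14 and x1 = 0 → (0, 14)

Vertices: (0, 0), (7.5, 0), (4, 14), (0, 14)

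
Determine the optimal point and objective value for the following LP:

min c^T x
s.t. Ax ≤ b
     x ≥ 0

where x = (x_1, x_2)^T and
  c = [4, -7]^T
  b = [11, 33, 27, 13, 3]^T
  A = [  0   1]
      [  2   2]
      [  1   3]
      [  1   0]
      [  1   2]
x_1 = 0, x_2 = 1.5, z = -10.5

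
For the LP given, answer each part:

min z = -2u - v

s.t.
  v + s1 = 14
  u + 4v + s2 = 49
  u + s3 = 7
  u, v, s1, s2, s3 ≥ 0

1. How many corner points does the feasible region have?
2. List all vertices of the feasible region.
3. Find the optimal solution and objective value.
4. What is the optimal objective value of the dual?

1. 4
2. (0, 0), (7, 0), (7, 10.5), (0, 12.25)
3. u = 7, v = 10.5, z = -24.5
4. -24.5 (by strong duality, equal to the primal optimum)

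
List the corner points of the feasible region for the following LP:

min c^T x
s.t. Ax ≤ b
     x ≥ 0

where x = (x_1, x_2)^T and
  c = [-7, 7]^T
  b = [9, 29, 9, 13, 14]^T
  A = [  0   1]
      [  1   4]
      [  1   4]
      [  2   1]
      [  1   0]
Each vertex is the intersection of two constraint boundaries that also satisfies all remaining constraints:
  x_1 = 0 and x_2 = 0 → (0, 0)
  2x_1 + x_2 = 13 and x_2 = 0 → (6.5, 0)
  x_1 + 4x_2 = 9 and 2x_1 + x_2 = 13 → (6.143, 0.7143)
  x_1 + 4x_2 = 9 and x_1 = 0 → (0, 2.25)

Vertices: (0, 0), (6.5, 0), (6.143, 0.7143), (0, 2.25)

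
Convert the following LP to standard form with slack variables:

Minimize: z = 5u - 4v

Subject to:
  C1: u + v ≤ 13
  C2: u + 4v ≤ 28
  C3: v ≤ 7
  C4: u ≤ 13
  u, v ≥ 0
min z = 5u - 4v

s.t.
  u + v + s1 = 13
  u + 4v + s2 = 28
  v + s3 = 7
  u + s4 = 13
  u, v, s1, s2, s3, s4 ≥ 0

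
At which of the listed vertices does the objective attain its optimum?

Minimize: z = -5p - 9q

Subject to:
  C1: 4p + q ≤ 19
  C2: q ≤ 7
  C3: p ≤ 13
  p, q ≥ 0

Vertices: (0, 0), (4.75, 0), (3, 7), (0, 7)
(3, 7) with z = -78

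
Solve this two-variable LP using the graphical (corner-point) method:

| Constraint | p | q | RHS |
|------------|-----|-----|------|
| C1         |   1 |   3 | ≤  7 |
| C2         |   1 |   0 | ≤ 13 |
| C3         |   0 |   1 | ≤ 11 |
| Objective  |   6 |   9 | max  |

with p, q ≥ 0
Each vertex is the intersection of two constraint boundaries that also satisfies all remaining constraints:
  p = 0 and q = 0 → (0, 0)
  p + 3q = 7 and q = 0 → (7, 0)
  p + 3q = 7 and p = 0 → (0, 2.333)

Evaluating z = 6p + 9q at each vertex:
  (0, 0): z = 0
  (7, 0): z = 42
  (0, 2.333): z = 21

The maximum is at (7, 0) with z = 42.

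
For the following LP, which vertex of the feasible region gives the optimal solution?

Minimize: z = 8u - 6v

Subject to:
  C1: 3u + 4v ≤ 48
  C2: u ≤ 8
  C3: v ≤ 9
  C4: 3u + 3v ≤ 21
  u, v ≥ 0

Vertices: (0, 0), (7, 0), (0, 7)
(0, 7) with z = -42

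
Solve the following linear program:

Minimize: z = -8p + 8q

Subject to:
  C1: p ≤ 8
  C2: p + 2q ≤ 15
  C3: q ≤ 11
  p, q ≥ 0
p = 8, q = 0, z = -64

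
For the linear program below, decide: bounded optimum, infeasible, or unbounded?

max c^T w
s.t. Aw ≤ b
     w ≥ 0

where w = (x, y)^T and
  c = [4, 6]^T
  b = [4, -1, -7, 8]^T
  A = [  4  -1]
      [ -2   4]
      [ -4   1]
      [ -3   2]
One constraint requires 4x - y ≤ 4, while the constraint -4x + y ≤ -7 is equivalent to 4x - y ≥ 7. Together they would need 7 ≤ 4x - y ≤ 4, which is impossible since 7 > 4. No point satisfies all constraints.

The feasible region is empty; the LP is infeasible.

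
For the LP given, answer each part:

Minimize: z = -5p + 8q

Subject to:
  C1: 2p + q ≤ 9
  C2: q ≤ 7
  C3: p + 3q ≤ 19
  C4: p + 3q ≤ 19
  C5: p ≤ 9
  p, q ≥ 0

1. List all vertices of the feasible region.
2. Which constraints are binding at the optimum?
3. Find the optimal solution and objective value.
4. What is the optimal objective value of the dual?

1. (0, 0), (4.5, 0), (1.6, 5.8), (0, 6.333)
2. C1, q ≥ 0
3. p = 4.5, q = 0, z = -22.5
4. -22.5 (by strong duality, equal to the primal optimum)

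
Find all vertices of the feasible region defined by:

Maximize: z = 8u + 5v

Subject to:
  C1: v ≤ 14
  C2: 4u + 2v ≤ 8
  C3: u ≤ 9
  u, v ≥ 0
Each vertex is the intersection of two constraint boundaries that also satisfies all remaining constraints:
  u = 0 and v = 0 → (0, 0)
  4u + 2v = 8 and v = 0 → (2, 0)
  4u + 2v = 8 and u = 0 → (0, 4)

Vertices: (0, 0), (2, 0), (0, 4)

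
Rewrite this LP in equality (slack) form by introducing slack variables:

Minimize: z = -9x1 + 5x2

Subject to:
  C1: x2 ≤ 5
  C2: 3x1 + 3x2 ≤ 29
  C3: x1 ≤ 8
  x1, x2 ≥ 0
min z = -9x1 + 5x2

s.t.
  x2 + s1 = 5
  3x1 + 3x2 + s2 = 29
  x1 + s3 = 8
  x1, x2, s1, s2, s3 ≥ 0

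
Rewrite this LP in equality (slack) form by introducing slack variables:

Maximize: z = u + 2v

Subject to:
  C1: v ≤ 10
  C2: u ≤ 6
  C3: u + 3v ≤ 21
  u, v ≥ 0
max z = u + 2v

s.t.
  v + s1 = 10
  u + s2 = 6
  u + 3v + s3 = 21
  u, v, s1, s2, s3 ≥ 0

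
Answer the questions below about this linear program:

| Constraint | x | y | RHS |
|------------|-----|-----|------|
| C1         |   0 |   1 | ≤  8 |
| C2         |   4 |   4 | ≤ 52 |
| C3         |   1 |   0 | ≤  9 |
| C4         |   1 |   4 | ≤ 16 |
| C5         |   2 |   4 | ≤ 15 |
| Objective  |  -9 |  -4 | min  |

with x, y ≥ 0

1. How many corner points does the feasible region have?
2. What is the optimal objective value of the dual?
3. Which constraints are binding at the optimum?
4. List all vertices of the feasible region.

1. 3
2. -67.5 (by strong duality, equal to the primal optimum)
3. C5, y ≥ 0
4. (0, 0), (7.5, 0), (0, 3.75)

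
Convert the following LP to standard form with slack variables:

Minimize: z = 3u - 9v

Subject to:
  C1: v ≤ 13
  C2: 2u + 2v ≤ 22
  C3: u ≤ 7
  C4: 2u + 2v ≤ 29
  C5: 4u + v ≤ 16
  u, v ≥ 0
min z = 3u - 9v

s.t.
  v + s1 = 13
  2u + 2v + s2 = 22
  u + s3 = 7
  2u + 2v + s4 = 29
  4u + v + s5 = 16
  u, v, s1, s2, s3, s4, s5 ≥ 0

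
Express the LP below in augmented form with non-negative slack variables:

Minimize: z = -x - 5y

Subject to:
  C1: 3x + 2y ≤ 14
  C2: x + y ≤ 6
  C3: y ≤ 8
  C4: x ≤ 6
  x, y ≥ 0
min z = -x - 5y

s.t.
  3x + 2y + s1 = 14
  x + y + s2 = 6
  y + s3 = 8
  x + s4 = 6
  x, y, s1, s2, s3, s4 ≥ 0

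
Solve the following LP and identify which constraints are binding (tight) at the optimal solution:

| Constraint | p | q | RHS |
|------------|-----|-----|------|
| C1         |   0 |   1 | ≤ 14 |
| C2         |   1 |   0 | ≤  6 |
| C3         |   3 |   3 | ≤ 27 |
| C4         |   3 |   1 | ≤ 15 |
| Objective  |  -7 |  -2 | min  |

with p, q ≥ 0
Optimal: p = 5, q = 0
Binding: C4, q ≥ 0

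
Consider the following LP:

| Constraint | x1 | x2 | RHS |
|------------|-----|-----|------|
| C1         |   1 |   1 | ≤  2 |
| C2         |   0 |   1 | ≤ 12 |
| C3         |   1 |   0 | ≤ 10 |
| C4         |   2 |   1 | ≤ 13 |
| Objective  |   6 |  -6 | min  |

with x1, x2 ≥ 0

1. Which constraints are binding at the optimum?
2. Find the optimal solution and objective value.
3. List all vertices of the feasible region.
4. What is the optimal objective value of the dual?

1. C1, x1 ≥ 0
2. x1 = 0, x2 = 2, z = -12
3. (0, 0), (2, 0), (0, 2)
4. -12 (by strong duality, equal to the primal optimum)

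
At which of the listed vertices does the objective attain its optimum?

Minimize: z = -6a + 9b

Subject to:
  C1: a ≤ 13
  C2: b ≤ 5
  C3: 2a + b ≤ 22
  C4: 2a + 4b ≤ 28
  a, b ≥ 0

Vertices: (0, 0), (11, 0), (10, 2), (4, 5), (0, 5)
Evaluating z = -6a + 9b at each vertex:
  (0, 0): z = 0
  (11, 0): z = -66
  (10, 2): z = -42
  (4, 5): z = 21
  (0, 5): z = 45

The smallest value is z = -66, attained at (11, 0).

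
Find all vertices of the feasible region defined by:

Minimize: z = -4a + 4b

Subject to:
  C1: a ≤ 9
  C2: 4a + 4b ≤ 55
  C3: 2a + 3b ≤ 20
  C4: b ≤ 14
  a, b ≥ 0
Each vertex is the intersection of two constraint boundaries that also satisfies all remaining constraints:
  a = 0 and b = 0 → (0, 0)
  a = 9 and b = 0 → (9, 0)
  a = 9 and 2a + 3b = 20 → (9, 0.6667)
  2a + 3b = 20 and a = 0 → (0, 6.667)

Vertices: (0, 0), (9, 0), (9, 0.6667), (0, 6.667)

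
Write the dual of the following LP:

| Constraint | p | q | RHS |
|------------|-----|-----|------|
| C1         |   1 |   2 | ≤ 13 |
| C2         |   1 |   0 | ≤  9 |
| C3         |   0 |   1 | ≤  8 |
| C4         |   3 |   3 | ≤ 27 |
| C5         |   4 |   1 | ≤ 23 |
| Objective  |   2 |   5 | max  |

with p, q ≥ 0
Minimize: z = 13y1 + 9y2 + 8y3 + 27y4 + 23y5

Subject to:
  C1: -y1 - y2 - 3y4 - 4y5 ≤ -2
  C2: -2y1 - y3 - 3y4 - y5 ≤ -5
  y1, y2, y3, y4, y5 ≥ 0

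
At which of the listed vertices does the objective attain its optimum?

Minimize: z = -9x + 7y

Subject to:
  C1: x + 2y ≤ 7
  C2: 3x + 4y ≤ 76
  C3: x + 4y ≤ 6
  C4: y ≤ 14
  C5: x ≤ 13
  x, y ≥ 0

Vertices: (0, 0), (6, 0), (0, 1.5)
Evaluating z = -9x + 7y at each vertex:
  (0, 0): z = 0
  (6, 0): z = -54
  (0, 1.5): z = 10.5

The smallest value is z = -54, attained at (6, 0).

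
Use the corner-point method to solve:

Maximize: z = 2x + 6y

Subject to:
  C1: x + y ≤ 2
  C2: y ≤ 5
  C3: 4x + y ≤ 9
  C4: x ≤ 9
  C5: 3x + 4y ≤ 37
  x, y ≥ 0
x = 0, y = 2, z = 12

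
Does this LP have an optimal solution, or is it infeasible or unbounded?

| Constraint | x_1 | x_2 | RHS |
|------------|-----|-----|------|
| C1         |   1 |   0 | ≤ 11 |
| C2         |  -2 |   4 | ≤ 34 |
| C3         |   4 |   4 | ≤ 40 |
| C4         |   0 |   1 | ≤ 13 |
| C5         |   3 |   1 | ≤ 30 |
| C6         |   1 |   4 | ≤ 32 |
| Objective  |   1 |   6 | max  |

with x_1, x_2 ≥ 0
The point (0, 8) satisfies every constraint, so the LP is feasible; the constraints give x_1 ≤ 11 and x_2 ≤ 13, which with x_1, x_2 ≥ 0 keep the feasible region inside a bounded box. A feasible, bounded LP attains a finite optimum at a vertex.

Evaluating z = x_1 + 6x_2 at each vertex:
  (0, 0): z = 0
  (10, 0): z = 10
  (2.667, 7.333): z = 46.67
  (0, 8): z = 48

Bounded optimum: z* = 48 at (0, 8).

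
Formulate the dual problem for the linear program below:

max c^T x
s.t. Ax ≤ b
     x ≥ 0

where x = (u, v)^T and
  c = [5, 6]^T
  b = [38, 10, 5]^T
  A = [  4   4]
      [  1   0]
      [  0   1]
Minimize: z = 38y1 + 10y2 + 5y3

Subject to:
  C1: -4y1 - y2 ≤ -5
  C2: -4y1 - y3 ≤ -6
  y1, y2, y3 ≥ 0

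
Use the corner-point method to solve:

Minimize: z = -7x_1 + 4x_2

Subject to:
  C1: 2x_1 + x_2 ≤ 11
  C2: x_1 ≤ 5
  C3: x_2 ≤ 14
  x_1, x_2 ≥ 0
Each vertex is the intersection of two constraint boundaries that also satisfies all remaining constraints:
  x_1 = 0 and x_2 = 0 → (0, 0)
  x_1 = 5 and x_2 = 0 → (5, 0)
  2x_1 + x_2 = 11 and x_1 = 5 → (5, 1)
  2x_1 + x_2 = 11 and x_1 = 0 → (0, 11)

Evaluating z = -7x_1 + 4x_2 at each vertex:
  (0, 0): z = 0
  (5, 0): z = -35
  (5, 1): z = -31
  (0, 11): z = 44

The minimum is at (5, 0) with z = -35.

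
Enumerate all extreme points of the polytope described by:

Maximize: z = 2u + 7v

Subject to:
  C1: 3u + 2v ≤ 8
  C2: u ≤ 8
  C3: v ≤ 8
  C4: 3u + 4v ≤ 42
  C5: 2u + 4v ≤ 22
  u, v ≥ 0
Each vertex is the intersection of two constraint boundaries that also satisfies all remaining constraints:
  u = 0 and v = 0 → (0, 0)
  3u + 2v = 8 and v = 0 → (2.667, 0)
  3u + 2v = 8 and u = 0 → (0, 4)

Vertices: (0, 0), (2.667, 0), (0, 4)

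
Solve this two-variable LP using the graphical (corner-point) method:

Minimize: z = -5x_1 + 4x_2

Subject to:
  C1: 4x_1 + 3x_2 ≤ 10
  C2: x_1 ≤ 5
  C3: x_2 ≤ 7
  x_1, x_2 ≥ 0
Each vertex is the intersection of two constraint boundaries that also satisfies all remaining constraints:
  x_1 = 0 and x_2 = 0 → (0, 0)
  4x_1 + 3x_2 = 10 and x_2 = 0 → (2.5, 0)
  4x_1 + 3x_2 = 10 and x_1 = 0 → (0, 3.333)

Evaluating z = -5x_1 + 4x_2 at each vertex:
  (0, 0): z = 0
  (2.5, 0): z = -12.5
  (0, 3.333): z = 13.33

The minimum is at (2.5, 0) with z = -12.5.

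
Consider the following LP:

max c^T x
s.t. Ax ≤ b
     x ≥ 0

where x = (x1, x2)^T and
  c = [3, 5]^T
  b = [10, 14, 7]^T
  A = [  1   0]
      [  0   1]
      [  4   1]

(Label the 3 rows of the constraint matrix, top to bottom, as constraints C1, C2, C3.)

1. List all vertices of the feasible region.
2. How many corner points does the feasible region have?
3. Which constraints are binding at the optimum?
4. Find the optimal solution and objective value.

1. (0, 0), (1.75, 0), (0, 7)
2. 3
3. C3, x1 ≥ 0
4. x1 = 0, x2 = 7, z = 35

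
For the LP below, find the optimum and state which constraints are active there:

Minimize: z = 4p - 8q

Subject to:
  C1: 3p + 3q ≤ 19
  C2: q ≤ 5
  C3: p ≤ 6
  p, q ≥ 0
Optimal: p = 0, q = 5
Binding: C2, p ≥ 0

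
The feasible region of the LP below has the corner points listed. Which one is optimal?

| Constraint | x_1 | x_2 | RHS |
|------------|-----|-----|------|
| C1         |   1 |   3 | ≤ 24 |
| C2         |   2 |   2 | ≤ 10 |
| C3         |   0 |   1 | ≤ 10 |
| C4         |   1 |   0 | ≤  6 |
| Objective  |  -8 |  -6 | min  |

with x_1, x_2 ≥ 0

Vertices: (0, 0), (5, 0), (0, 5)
Evaluating z = -8x_1 - 6x_2 at each vertex:
  (0, 0): z = 0
  (5, 0): z = -40
  (0, 5): z = -30

The smallest value is z = -40, attained at (5, 0).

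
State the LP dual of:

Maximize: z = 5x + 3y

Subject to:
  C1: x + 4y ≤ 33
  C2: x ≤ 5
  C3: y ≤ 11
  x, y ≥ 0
Minimize: z = 33y1 + 5y2 + 11y3

Subject to:
  C1: -y1 - y2 ≤ -5
  C2: -4y1 - y3 ≤ -3
  y1, y2, y3 ≥ 0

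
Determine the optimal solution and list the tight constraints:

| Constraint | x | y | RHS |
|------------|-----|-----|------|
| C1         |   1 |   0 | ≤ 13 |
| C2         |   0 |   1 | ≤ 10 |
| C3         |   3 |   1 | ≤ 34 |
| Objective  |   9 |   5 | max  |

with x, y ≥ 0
Optimal: x = 8, y = 10
Slack at optimum:
  C1: slack = 5
  C2: slack = 0 (binding)
  C3: slack = 0 (binding)
  x ≥ 0: x = 8
  y ≥ 0: y = 10
Binding constraints: C2, C3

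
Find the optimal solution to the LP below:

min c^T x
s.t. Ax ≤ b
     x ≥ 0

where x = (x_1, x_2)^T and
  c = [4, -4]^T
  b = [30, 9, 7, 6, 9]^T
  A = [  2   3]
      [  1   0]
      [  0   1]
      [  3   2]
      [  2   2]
Each vertex is the intersection of two constraint boundaries that also satisfies all remaining constraints:
  x_1 = 0 and x_2 = 0 → (0, 0)
  3x_1 + 2x_2 = 6 and x_2 = 0 → (2, 0)
  3x_1 + 2x_2 = 6 and x_1 = 0 → (0, 3)

Evaluating z = 4x_1 - 4x_2 at each vertex:
  (0, 0): z = 0
  (2, 0): z = 8
  (0, 3): z = -12

The minimum is at (0, 3) with z = -12.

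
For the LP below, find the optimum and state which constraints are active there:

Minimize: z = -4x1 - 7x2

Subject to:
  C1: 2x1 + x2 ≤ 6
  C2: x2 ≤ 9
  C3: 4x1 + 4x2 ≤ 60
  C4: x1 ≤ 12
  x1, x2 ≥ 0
Optimal: x1 = 0, x2 = 6
Binding: C1, x1 ≥ 0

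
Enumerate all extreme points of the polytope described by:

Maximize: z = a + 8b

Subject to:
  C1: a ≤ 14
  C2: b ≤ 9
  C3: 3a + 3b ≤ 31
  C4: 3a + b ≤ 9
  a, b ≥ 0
Each vertex is the intersection of two constraint boundaries that also satisfies all remaining constraints:
  a = 0 and b = 0 → (0, 0)
  3a + b = 9 and b = 0 → (3, 0)
  b = 9 and 3a + b = 9 → (0, 9)

Vertices: (0, 0), (3, 0), (0, 9)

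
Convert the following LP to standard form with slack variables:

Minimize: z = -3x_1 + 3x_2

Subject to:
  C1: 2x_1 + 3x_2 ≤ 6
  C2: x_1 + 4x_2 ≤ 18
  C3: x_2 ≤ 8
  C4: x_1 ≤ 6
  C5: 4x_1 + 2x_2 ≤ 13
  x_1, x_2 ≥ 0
min z = -3x_1 + 3x_2

s.t.
  2x_1 + 3x_2 + s1 = 6
  x_1 + 4x_2 + s2 = 18
  x_2 + s3 = 8
  x_1 + s4 = 6
  4x_1 + 2x_2 + s5 = 13
  x_1, x_2, s1, s2, s3, s4, s5 ≥ 0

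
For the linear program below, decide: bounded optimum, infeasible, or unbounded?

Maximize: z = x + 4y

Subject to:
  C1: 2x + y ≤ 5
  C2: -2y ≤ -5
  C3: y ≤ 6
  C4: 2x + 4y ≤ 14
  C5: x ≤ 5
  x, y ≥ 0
The point (0, 3.5) satisfies every constraint, so the LP is feasible; the constraints give x ≤ 5 and y ≤ 6, which with x, y ≥ 0 keep the feasible region inside a bounded box. A feasible, bounded LP attains a finite optimum at a vertex.

Evaluating z = x + 4y at each vertex:
  (0, 2.5): z = 10
  (1.25, 2.5): z = 11.25
  (1, 3): z = 13
  (0, 3.5): z = 14

Feasible with finite optimum z* = 14 at (0, 3.5).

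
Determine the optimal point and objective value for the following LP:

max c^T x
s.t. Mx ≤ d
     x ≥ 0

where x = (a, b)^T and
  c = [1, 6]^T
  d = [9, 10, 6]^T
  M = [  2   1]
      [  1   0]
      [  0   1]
Each vertex is the intersection of two constraint boundaries that also satisfies all remaining constraints:
  a = 0 and b = 0 → (0, 0)
  2a + b = 9 and b = 0 → (4.5, 0)
  2a + b = 9 and b = 6 → (1.5, 6)
  b = 6 and a = 0 → (0, 6)

Evaluating z = a + 6b at each vertex:
  (0, 0): z = 0
  (4.5, 0): z = 4.5
  (1.5, 6): z = 37.5
  (0, 6): z = 36

The maximum is at (1.5, 6) with z = 37.5.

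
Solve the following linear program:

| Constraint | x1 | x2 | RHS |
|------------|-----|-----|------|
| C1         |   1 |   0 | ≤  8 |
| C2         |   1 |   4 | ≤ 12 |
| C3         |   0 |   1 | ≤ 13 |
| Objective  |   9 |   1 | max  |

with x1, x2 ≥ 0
x1 = 8, x2 = 1, z = 73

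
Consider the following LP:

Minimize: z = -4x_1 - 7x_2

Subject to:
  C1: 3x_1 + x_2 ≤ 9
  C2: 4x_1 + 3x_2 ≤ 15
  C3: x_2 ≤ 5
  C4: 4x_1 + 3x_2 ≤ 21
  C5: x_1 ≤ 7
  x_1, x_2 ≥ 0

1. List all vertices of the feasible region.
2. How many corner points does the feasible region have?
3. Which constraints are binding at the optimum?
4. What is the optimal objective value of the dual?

1. (0, 0), (3, 0), (2.4, 1.8), (0, 5)
2. 4
3. C2, C3, x_1 ≥ 0
4. -35 (by strong duality, equal to the primal optimum)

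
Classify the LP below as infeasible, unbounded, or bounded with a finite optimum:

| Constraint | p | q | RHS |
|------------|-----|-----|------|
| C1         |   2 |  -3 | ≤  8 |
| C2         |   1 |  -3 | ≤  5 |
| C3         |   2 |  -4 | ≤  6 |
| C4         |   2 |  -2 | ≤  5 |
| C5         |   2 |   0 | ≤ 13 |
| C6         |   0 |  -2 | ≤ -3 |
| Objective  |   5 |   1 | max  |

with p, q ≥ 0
Feasible point: (0, 2) satisfies every constraint, so the LP is feasible.
Direction d = (0, 1): for each constraint row a, a·d ≤ 0 —
  (2)(0) + (-3)(1) = -3 ≤ 0
  (1)(0) + (-3)(1) = -3 ≤ 0
  (2)(0) + (-4)(1) = -4 ≤ 0
  (2)(0) + (-2)(1) = -2 ≤ 0
  (2)(0) + (0)(1) = 0 ≤ 0
  (0)(0) + (-2)(1) = -2 ≤ 0
and d ≥ 0, so (0, 2) + t·d stays feasible for every t ≥ 0. Along this ray z = 5p + q changes by 1 per unit t, so z → +∞.

Unbounded: there is a feasible ray along which z → +∞.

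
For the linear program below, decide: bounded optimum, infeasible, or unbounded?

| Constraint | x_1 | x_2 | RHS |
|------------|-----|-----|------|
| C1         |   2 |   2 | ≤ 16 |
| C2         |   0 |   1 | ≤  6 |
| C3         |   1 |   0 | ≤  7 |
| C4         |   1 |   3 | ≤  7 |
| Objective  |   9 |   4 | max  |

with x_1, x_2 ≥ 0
The point (7, 0) satisfies every constraint, so the LP is feasible; the constraints give x_1 ≤ 7 and x_2 ≤ 6, which with x_1, x_2 ≥ 0 keep the feasible region inside a bounded box. A feasible, bounded LP attains a finite optimum at a vertex.

Bounded optimum: z* = 63 at (7, 0).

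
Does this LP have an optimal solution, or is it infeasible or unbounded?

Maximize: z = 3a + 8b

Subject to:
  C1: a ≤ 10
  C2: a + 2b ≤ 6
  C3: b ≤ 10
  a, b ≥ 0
The point (0, 3) satisfies every constraint, so the LP is feasible; the constraints give a ≤ 10 and b ≤ 10, which with a, b ≥ 0 keep the feasible region inside a bounded box. A feasible, bounded LP attains a finite optimum at a vertex.

Evaluating z = 3a + 8b at each vertex:
  (0, 0): z = 0
  (6, 0): z = 18
  (0, 3): z = 24

The LP has an optimal solution: (0, 3) with z = 24.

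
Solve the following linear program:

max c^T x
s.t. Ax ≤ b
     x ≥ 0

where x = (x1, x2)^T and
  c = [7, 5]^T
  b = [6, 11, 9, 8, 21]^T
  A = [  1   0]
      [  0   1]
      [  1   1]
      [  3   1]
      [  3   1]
x1 = 0, x2 = 8, z = 40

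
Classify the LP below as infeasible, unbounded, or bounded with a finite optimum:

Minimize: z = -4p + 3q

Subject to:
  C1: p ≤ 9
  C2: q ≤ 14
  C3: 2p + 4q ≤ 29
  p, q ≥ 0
The point (9, 0) satisfies every constraint, so the LP is feasible; the constraints give p ≤ 9 and q ≤ 14, which with p, q ≥ 0 keep the feasible region inside a bounded box. A feasible, bounded LP attains a finite optimum at a vertex.

Evaluating z = -4p + 3q at each vertex:
  (0, 0): z = 0
  (9, 0): z = -36
  (9, 2.75): z = -27.75
  (0, 7.25): z = 21.75

The LP has an optimal solution: (9, 0) with z = -36.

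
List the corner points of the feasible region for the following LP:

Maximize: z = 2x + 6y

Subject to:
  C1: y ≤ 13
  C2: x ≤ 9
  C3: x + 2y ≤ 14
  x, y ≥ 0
Each vertex is the intersection of two constraint boundaries that also satisfies all remaining constraints:
  x = 0 and y = 0 → (0, 0)
  x = 9 and y = 0 → (9, 0)
  x = 9 and x + 2y = 14 → (9, 2.5)
  x + 2y = 14 and x = 0 → (0, 7)

Vertices: (0, 0), (9, 0), (9, 2.5), (0, 7)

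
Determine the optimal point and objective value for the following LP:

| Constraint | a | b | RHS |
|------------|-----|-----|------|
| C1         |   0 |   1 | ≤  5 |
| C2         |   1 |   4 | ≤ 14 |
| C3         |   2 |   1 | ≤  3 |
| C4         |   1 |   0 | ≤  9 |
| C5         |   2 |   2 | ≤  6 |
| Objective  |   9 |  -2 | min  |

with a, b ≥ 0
a = 0, b = 3, z = -6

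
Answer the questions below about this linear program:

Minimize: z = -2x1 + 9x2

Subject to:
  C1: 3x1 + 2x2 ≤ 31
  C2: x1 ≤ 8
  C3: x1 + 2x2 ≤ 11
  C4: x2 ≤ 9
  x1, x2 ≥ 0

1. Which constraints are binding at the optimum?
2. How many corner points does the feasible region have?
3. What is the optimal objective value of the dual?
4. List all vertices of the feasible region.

1. C2, x2 ≥ 0
2. 4
3. -16 (by strong duality, equal to the primal optimum)
4. (0, 0), (8, 0), (8, 1.5), (0, 5.5)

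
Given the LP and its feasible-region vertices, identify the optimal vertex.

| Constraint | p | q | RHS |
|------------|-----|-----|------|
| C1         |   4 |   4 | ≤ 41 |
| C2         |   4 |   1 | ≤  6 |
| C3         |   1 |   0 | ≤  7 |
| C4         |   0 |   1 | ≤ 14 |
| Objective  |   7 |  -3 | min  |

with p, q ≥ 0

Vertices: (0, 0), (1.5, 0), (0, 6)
(0, 6) with z = -18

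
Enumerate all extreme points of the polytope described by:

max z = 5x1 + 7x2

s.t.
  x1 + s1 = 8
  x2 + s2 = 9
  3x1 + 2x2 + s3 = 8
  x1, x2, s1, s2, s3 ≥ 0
Each vertex is the intersection of two constraint boundaries that also satisfies all remaining constraints:
  x1 = 0 and x2 = 0 → (0, 0)
  3x1 + 2x2 = 8 and x2 = 0 → (2.667, 0)
  3x1 + 2x2 = 8 and x1 = 0 → (0, 4)

Vertices: (0, 0), (2.667, 0), (0, 4)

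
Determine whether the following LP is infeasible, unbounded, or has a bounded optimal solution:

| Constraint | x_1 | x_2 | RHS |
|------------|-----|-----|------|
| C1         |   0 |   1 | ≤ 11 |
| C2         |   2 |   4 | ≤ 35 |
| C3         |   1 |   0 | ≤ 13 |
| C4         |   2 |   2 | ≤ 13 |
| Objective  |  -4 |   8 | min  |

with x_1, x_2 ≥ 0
The point (6.5, 0) satisfies every constraint, so the LP is feasible; the constraints give x_1 ≤ 13 and x_2 ≤ 11, which with x_1, x_2 ≥ 0 keep the feasible region inside a bounded box. A feasible, bounded LP attains a finite optimum at a vertex.

Evaluating z = -4x_1 + 8x_2 at each vertex:
  (0, 0): z = 0
  (6.5, 0): z = -26
  (0, 6.5): z = 52

The LP has an optimal solution: (6.5, 0) with z = -26.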